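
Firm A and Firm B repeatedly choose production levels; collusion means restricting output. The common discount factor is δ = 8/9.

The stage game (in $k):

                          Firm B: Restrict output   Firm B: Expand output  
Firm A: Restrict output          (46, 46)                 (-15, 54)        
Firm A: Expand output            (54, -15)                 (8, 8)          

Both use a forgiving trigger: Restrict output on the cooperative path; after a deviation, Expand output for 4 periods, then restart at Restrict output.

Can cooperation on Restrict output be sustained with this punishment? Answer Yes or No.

Yes

A one-shot deviation gives 54 now, then 8 for 4 periods, then back to 46.
Gain from deviating: (54−46) today; loss: (46−8) in each of the next 4 periods.
No-deviation condition: (46−8)(δ+…+δ^4) ≥ 54−46, i.e. δ+…+δ^4 ≥ 4/19.
At δ = 8/9: δ+…+δ^4 = 3.0056 ≥ 0.2105.
So cooperation is sustainable.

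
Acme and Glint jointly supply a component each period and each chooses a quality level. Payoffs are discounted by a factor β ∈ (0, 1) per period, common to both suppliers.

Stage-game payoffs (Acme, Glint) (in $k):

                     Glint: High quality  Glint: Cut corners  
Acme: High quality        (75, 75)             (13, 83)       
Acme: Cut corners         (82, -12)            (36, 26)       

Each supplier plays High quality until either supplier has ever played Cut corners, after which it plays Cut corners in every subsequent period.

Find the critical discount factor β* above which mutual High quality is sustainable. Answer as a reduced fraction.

7/46

Acme's threshold: (82−75)/(82−36) = 7/46.
Glint's threshold: (83−75)/(83−26) = 8/57.
7/46 > 8/57, so Acme binds and β* = 7/46.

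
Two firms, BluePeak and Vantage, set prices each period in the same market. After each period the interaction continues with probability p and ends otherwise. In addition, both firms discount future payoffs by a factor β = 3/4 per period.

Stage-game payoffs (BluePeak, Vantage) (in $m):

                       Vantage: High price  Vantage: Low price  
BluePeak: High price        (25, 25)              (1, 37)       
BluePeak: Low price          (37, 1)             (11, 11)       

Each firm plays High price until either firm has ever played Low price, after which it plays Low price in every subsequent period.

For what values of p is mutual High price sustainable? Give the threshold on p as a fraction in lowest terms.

With continuation probability p and discount β, the effective per-period discount factor is βp.
Grim-trigger IC: βp ≥ (37−25)/(37−11) = 6/13.
So p ≥ (6/13)/(3/4) = 8/13.

8/13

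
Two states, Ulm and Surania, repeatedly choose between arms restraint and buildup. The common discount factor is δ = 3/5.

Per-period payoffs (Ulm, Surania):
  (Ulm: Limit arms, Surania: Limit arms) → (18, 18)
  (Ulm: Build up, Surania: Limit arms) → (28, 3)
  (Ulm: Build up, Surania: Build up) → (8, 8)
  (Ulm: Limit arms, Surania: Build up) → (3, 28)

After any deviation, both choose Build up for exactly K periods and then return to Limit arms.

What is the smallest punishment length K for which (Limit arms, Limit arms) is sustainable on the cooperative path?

3

No profitable deviation requires (18−8)(δ+…+δ^K) ≥ 28−18, i.e. δ+…+δ^K ≥ 1 ≈ 1.0000.
With δ = 3/5, the partial sums are K=1: 0.6000, K=2: 0.9600, K=3: 1.1760.
K = 3 is the first length at which the sum reaches 1.0000.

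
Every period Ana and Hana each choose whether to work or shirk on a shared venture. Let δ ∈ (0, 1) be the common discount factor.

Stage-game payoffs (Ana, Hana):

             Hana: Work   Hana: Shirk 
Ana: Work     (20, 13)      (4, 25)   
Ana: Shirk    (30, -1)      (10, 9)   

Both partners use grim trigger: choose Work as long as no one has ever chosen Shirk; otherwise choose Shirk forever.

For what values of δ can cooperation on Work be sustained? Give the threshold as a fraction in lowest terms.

Ana's threshold: (30−20)/(30−10) = 1/2.
Hana's threshold: (25−13)/(25−9) = 3/4.
1/2 < 3/4, so Hana binds and δ* = 3/4.

3/4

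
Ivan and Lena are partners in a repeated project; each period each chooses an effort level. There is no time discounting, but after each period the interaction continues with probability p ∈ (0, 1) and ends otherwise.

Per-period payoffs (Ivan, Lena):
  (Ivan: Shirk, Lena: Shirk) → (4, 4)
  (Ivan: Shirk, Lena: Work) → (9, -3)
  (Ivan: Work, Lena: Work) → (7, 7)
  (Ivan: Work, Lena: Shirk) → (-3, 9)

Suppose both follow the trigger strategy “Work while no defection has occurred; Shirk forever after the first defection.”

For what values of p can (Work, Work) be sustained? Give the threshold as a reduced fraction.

2/5

Expected cooperation value is 7 + p·7 + p²·7 + … = 7/(1−p); deviation gives 9 + p·4/(1−p).
7 ≥ 9(1−p) + 4p ⇒ 5p ≥ 2 ⇒ p ≥ 2/5.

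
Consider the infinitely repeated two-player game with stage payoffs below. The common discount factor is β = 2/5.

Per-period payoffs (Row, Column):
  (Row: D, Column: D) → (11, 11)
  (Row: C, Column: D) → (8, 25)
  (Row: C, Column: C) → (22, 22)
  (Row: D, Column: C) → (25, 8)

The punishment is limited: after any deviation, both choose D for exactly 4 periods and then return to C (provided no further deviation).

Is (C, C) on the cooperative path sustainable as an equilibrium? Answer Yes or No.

Yes

A one-shot deviation gives 25 now, then 11 for 4 periods, then back to 22.
Gain from deviating: (25−22) today; loss: (22−11) in each of the next 4 periods.
No-deviation condition: (22−11)(β+…+β^4) ≥ 25−22, i.e. β+…+β^4 ≥ 3/11.
At β = 2/5: β+…+β^4 = 0.6496 ≥ 0.2727.
So cooperation is sustainable.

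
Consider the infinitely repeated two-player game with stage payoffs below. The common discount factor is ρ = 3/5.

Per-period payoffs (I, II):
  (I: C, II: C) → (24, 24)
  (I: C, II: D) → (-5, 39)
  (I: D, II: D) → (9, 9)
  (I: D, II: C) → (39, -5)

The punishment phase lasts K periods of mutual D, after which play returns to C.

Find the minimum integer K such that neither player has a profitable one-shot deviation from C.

3

Need Σ_{k=1}^{K} ρ^k ≥ (39−24)/(24−9) = 1.0000 at ρ = 3/5.
At K = 2 the sum is 0.9600 < 1.0000; at K = 3 it is 1.1760 ≥ 1.0000.
So the minimum punishment length is K = 3.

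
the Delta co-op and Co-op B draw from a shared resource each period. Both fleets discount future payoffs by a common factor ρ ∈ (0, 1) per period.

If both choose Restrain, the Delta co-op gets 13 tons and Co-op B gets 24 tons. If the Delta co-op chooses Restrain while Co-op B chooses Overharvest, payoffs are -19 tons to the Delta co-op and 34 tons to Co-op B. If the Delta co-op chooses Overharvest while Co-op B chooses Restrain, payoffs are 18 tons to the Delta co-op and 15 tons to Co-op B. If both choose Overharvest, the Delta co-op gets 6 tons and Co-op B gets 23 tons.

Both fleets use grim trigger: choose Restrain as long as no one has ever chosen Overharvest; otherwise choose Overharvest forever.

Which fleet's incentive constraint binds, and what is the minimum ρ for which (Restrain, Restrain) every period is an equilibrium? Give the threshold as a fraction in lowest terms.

the Delta co-op: cooperation gives 13 each period; deviation gives 18 once then 6 forever.
  13/(1−ρ) ≥ 18 + 6ρ/(1−ρ) ⇒ ρ ≥ 5/12.
Co-op B: cooperation gives 24 each period; deviation gives 34 once then 23 forever.
  ρ ≥ 10/11.
Both must hold, so the binding constraint is Co-op B's: ρ ≥ 10/11.

Co-op B; ρ ≥ 10/11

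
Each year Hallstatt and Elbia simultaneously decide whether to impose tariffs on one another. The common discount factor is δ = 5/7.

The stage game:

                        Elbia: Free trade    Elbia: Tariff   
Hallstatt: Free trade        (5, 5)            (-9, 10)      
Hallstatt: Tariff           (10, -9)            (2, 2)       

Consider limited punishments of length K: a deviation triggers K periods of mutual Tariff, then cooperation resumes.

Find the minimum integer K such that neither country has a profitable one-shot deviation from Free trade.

No profitable deviation requires (5−2)(δ+…+δ^K) ≥ 10−5, i.e. δ+…+δ^K ≥ 5/3 ≈ 1.6667.
With δ = 5/7, the partial sums are K=1: 0.7143, K=2: 1.2245, K=3: 1.5889, K=4: 1.8492.
K = 4 is the first length at which the sum reaches 1.6667.

4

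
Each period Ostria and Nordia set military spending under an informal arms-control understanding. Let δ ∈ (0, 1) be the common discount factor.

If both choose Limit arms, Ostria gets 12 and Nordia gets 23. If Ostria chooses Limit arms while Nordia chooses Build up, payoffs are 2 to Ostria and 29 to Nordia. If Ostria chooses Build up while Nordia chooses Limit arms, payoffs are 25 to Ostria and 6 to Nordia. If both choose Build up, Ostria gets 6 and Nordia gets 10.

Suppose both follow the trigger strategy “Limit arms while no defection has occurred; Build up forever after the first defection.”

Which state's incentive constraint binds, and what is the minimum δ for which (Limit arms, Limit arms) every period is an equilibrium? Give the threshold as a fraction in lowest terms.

Ostria: cooperation gives 12 each period; deviation gives 25 once then 6 forever.
  12/(1−δ) ≥ 25 + 6δ/(1−δ) ⇒ δ ≥ 13/19.
Nordia: cooperation gives 23 each period; deviation gives 29 once then 10 forever.
  δ ≥ 6/19.
Both must hold, so the binding constraint is Ostria's: δ ≥ 13/19.

Ostria; δ ≥ 13/19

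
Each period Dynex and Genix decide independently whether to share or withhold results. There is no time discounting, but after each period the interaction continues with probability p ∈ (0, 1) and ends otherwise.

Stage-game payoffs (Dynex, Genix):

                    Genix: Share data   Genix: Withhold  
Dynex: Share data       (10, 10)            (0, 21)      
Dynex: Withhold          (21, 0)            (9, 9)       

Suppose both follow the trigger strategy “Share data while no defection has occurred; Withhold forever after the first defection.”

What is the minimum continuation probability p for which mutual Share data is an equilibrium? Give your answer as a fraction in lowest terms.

11/12

With no time discounting, the continuation probability p plays the role of the discount factor.
Grim-trigger IC: 10/(1−p) ≥ 21 + 9p/(1−p) ⇒ p ≥ (21−10)/(21−9) = 11/12.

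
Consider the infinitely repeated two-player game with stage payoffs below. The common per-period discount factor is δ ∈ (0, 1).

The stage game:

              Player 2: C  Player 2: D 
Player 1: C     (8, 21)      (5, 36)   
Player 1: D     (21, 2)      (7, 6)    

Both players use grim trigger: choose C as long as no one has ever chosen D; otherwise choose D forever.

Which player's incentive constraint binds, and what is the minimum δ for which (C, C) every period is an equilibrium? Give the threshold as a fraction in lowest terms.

Player 1; δ ≥ 13/14

For Player 1: deviation gain 21−8 = 13, per-period punishment loss 8−7 = 1. IC gives δ ≥ 13/14.
For Player 2: gain 15, loss 15 per period, so δ ≥ 15/30 = 1/2.
The tighter constraint is Player 1's, so cooperation needs δ ≥ 13/14.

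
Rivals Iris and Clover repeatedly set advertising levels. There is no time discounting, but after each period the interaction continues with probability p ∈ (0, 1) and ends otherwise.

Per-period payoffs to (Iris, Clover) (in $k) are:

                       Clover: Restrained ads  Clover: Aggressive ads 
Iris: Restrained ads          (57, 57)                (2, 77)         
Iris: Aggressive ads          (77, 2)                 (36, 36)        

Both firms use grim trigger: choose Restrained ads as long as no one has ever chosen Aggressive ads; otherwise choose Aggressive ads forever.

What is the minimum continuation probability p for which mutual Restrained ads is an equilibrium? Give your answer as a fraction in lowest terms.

20/41

With no time discounting, the continuation probability p plays the role of the discount factor.
Grim-trigger IC: 57/(1−p) ≥ 77 + 36p/(1−p) ⇒ p ≥ (77−57)/(77−36) = 20/41.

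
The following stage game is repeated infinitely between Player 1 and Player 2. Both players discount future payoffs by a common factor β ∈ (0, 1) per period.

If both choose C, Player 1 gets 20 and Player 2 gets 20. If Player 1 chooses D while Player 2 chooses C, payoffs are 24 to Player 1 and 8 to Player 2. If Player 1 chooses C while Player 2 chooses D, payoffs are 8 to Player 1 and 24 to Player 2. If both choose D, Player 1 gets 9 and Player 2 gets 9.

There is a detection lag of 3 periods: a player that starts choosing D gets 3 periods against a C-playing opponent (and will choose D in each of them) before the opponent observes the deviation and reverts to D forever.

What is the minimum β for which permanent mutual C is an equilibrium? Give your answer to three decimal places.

0.644

The best deviation is to choose D for all 3 undetected periods, earning 24 each, then 9 forever once detected.
Deviation value: 24(1−β^3)/(1−β) + 9β^3/(1−β); cooperation value: 20/(1−β).
IC: 20 ≥ 24(1−β^3) + 9β^3 = 24 − 15β^3.
So β^3 ≥ 4/15, giving β ≥ (4/15)^(1/3) ≈ 0.644.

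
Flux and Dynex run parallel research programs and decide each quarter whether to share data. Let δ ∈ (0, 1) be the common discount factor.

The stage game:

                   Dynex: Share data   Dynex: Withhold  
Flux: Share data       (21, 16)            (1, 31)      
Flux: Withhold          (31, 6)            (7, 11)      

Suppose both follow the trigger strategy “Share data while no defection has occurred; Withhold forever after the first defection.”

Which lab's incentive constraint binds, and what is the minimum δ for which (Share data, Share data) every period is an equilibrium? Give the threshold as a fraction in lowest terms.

Dynex; δ ≥ 3/4

Flux: cooperation gives 21 each period; deviation gives 31 once then 7 forever.
  21/(1−δ) ≥ 31 + 7δ/(1−δ) ⇒ δ ≥ 10/24 = 5/12.
Dynex: cooperation gives 16 each period; deviation gives 31 once then 11 forever.
  δ ≥ 15/20 = 3/4.
Both must hold, so the binding constraint is Dynex's: δ ≥ 3/4.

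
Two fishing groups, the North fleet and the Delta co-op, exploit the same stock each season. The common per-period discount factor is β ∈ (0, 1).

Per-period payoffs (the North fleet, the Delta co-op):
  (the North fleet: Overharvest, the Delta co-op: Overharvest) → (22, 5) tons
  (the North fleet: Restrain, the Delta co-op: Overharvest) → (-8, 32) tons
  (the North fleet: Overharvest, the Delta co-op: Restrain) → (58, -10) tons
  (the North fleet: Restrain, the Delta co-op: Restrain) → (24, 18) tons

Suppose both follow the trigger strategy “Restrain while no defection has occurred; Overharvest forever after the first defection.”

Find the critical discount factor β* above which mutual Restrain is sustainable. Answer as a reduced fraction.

the North fleet: cooperation gives 24 each period; deviation gives 58 once then 22 forever.
  24/(1−β) ≥ 58 + 22β/(1−β) ⇒ β ≥ 34/36 = 17/18.
the Delta co-op: cooperation gives 18 each period; deviation gives 32 once then 5 forever.
  β ≥ 14/27.
Both must hold, so the binding constraint is the North fleet's: β ≥ 17/18.

17/18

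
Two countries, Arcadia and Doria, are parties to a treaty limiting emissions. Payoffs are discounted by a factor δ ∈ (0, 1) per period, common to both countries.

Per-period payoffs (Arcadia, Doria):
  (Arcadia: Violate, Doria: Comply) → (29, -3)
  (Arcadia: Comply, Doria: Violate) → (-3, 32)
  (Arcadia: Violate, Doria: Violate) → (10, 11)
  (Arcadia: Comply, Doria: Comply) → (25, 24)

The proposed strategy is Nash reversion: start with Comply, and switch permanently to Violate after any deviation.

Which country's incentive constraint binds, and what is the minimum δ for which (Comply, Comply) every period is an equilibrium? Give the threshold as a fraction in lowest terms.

Arcadia: cooperation gives 25 each period; deviation gives 29 once then 10 forever.
  25/(1−δ) ≥ 29 + 10δ/(1−δ) ⇒ δ ≥ 4/19.
Doria: cooperation gives 24 each period; deviation gives 32 once then 11 forever.
  δ ≥ 8/21.
Both must hold, so the binding constraint is Doria's: δ ≥ 8/21.

Doria; δ ≥ 8/21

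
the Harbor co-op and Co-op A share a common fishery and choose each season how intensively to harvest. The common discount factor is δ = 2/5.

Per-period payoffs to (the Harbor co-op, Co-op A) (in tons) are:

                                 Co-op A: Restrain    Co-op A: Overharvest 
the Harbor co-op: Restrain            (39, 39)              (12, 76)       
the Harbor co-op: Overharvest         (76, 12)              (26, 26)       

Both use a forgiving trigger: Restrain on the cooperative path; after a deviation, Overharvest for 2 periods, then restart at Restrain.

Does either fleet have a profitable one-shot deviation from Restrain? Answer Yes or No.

Yes

Comparing payoff streams over the 3 periods until play realigns: cooperate → 39(1+δ+…+δ^2); deviate → 76 + 26(δ+…+δ^2).
Cooperation is sustained iff (39−26)(δ+…+δ^2) ≥ 76−39.
δ+…+δ^2 = 2/5·(1−(2/5)^2)/(1−2/5) = 0.5600, and (76−39)/(39−26) = 2.8462.
0.5600 < 2.8462, so cooperation is not sustainable.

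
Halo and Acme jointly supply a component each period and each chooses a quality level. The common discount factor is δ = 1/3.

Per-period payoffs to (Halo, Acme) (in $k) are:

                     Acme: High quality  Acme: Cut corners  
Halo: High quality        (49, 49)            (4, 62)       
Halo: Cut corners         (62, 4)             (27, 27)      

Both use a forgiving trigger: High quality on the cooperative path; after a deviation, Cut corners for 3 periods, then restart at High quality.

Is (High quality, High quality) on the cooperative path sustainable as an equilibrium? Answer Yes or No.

A one-shot deviation gives 62 now, then 27 for 3 periods, then back to 49.
Gain from deviating: (62−49) today; loss: (49−27) in each of the next 3 periods.
No-deviation condition: (49−27)(δ+…+δ^3) ≥ 62−49, i.e. δ+…+δ^3 ≥ 13/22.
At δ = 1/3: δ+…+δ^3 = 0.4815 < 0.5909.
So cooperation is not sustainable.

No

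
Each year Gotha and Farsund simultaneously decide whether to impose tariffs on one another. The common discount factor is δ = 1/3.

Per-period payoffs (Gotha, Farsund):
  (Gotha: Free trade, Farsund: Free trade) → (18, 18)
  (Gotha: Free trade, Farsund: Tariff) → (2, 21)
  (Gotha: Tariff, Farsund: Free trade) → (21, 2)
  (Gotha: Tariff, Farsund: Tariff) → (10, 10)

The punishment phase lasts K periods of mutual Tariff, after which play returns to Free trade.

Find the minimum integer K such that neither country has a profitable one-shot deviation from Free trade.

IC: δ(1−δ^K)/(1−δ) ≥ (21−18)/(18−10) = 3/8.
With δ = 1/3: need 1 − δ^K ≥ 3/8·(1−1/3)/(1/3), i.e. δ^K ≤ 0.2500.
Since (1/3)^1 = 0.3333 and (1/3)^2 = 0.1111, the smallest such K is 2.

2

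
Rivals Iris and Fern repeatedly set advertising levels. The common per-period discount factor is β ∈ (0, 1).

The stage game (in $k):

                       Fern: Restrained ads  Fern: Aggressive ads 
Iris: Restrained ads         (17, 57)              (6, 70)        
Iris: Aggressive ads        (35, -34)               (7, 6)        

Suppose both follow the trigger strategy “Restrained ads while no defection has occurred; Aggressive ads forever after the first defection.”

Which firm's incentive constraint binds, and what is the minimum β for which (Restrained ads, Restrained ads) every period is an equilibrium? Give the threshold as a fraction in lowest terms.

Iris: cooperation gives 17 each period; deviation gives 35 once then 7 forever.
  17/(1−β) ≥ 35 + 7β/(1−β) ⇒ β ≥ 18/28 = 9/14.
Fern: cooperation gives 57 each period; deviation gives 70 once then 6 forever.
  β ≥ 13/64.
Both must hold, so the binding constraint is Iris's: β ≥ 9/14.

Iris; β ≥ 9/14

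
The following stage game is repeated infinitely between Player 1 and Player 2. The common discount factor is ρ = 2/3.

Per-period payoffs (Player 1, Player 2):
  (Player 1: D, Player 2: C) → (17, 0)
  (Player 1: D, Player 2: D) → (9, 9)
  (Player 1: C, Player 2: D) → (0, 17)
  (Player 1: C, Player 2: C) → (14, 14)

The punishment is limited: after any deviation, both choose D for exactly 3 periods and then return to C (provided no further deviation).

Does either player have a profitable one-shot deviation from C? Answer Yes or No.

A one-shot deviation gives 17 now, then 9 for 3 periods, then back to 14.
Gain from deviating: (17−14) today; loss: (14−9) in each of the next 3 periods.
No-deviation condition: (14−9)(ρ+…+ρ^3) ≥ 17−14, i.e. ρ+…+ρ^3 ≥ 3/5.
At ρ = 2/3: ρ+…+ρ^3 = 1.4074 ≥ 0.6000.
So cooperation is sustainable.

No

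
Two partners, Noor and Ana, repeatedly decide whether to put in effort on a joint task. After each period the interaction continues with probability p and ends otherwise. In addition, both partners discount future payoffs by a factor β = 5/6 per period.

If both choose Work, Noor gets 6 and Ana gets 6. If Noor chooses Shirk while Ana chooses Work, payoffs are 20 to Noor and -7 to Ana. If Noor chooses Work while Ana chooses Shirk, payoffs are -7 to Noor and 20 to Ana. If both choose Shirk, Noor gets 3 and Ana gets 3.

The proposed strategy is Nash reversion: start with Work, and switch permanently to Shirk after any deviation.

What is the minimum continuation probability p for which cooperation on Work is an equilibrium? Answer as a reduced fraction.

84/85

Expected continuation weight on next period's payoff is β·p = 5/6·p, which plays the role of the discount factor.
Cooperation requires 5/6·p ≥ (20−6)/(20−3) = 14/17, hence p ≥ 84/85.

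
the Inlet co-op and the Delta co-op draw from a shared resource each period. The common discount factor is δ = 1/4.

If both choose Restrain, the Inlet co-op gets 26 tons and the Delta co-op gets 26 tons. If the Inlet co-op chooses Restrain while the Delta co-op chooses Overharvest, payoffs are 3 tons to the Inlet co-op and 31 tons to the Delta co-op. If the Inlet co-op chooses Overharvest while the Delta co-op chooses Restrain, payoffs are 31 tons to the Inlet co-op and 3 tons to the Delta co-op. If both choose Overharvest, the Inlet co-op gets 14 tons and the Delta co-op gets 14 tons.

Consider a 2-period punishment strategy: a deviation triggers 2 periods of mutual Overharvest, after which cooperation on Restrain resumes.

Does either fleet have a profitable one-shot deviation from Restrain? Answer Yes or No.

IC: δ+…+δ^2 ≥ (31−26)/(26−14) = 5/12.
At δ = 1/4: partial sum = 0.3125 < 0.4167. Cooperation not sustainable.

Yes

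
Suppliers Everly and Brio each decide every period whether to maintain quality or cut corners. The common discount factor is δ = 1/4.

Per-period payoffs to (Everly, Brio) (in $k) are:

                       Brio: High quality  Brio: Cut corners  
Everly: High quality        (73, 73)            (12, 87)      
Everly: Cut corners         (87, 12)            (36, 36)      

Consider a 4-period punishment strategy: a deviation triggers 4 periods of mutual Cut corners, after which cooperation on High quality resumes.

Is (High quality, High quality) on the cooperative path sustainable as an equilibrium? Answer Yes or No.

Comparing payoff streams over the 5 periods until play realigns: cooperate → 73(1+δ+…+δ^4); deviate → 87 + 36(δ+…+δ^4).
Cooperation is sustained iff (73−36)(δ+…+δ^4) ≥ 87−73.
δ+…+δ^4 = 1/4·(1−(1/4)^4)/(1−1/4) = 0.3320, and (87−73)/(73−36) = 0.3784.
0.3320 < 0.3784, so cooperation is not sustainable.

No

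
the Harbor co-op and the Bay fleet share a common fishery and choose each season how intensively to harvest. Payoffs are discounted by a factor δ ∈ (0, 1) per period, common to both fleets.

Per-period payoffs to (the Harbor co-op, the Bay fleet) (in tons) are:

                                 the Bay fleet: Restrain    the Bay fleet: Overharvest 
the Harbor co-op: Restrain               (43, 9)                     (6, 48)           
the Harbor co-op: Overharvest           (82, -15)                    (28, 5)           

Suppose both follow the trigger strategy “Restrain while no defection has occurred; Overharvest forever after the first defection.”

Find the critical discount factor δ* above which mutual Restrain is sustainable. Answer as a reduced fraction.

the Harbor co-op: cooperation gives 43 each period; deviation gives 82 once then 28 forever.
  43/(1−δ) ≥ 82 + 28δ/(1−δ) ⇒ δ ≥ 39/54 = 13/18.
the Bay fleet: cooperation gives 9 each period; deviation gives 48 once then 5 forever.
  δ ≥ 39/43.
Both must hold, so the binding constraint is the Bay fleet's: δ ≥ 39/43.

39/43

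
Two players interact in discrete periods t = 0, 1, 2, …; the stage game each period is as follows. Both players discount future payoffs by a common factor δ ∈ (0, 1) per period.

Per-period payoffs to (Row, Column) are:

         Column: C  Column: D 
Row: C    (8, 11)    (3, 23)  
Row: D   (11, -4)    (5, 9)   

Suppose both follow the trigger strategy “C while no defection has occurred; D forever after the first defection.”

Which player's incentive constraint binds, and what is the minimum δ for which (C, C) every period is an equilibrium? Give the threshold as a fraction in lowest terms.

Row: cooperation gives 8 each period; deviation gives 11 once then 5 forever.
  8/(1−δ) ≥ 11 + 5δ/(1−δ) ⇒ δ ≥ 3/6 = 1/2.
Column: cooperation gives 11 each period; deviation gives 23 once then 9 forever.
  δ ≥ 12/14 = 6/7.
Both must hold, so the binding constraint is Column's: δ ≥ 6/7.

Column; δ ≥ 6/7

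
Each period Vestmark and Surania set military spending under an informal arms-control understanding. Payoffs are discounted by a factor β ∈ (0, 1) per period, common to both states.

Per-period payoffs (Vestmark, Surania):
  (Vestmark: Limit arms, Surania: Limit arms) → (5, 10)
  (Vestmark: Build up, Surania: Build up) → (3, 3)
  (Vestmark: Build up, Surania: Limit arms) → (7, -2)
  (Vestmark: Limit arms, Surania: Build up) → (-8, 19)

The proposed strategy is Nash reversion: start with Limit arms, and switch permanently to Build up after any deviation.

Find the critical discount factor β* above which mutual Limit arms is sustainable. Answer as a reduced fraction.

Vestmark: cooperation gives 5 each period; deviation gives 7 once then 3 forever.
  5/(1−β) ≥ 7 + 3β/(1−β) ⇒ β ≥ 2/4 = 1/2.
Surania: cooperation gives 10 each period; deviation gives 19 once then 3 forever.
  β ≥ 9/16.
Both must hold, so the binding constraint is Surania's: β ≥ 9/16.

9/16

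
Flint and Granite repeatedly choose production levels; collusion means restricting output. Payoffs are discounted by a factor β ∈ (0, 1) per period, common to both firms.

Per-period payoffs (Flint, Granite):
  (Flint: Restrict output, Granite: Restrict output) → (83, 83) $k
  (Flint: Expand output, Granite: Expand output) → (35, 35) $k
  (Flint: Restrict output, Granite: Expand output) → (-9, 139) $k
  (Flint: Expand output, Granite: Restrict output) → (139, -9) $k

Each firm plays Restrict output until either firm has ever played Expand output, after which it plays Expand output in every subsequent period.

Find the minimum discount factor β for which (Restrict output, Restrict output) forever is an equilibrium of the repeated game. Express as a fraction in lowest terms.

Under grim trigger the critical discount factor is (T−C)/(T−P) with T = 139, C = 83, P = 35.
β* = (139−83)/(139−35) = 56/104 = 7/13.

7/13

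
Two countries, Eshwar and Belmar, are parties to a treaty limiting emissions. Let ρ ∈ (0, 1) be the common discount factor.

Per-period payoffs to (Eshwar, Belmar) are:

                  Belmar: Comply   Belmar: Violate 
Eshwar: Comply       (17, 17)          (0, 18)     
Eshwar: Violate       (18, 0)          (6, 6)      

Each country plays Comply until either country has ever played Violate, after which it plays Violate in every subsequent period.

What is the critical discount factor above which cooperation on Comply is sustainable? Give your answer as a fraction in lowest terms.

Cooperation forever yields 17 each period: 17/(1−ρ).
Deviating yields 18 once, then 6 forever: 18 + 6ρ/(1−ρ).
No profitable deviation requires 17/(1−ρ) ≥ 18 + 6ρ/(1−ρ).
Multiplying by (1−ρ): 17 ≥ 18(1−ρ) + 6ρ = 18 − 12ρ.
So 12ρ ≥ 1, i.e. ρ ≥ 1/12.

1/12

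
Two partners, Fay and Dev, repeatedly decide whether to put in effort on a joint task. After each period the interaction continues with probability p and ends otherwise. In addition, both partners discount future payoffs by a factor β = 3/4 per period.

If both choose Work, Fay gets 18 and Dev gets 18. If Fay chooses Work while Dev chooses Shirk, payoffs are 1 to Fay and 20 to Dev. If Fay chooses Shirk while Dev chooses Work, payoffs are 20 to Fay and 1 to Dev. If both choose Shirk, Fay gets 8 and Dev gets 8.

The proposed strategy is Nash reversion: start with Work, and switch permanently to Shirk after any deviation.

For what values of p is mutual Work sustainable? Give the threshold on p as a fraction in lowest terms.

2/9

With continuation probability p and discount β, the effective per-period discount factor is βp.
Grim-trigger IC: βp ≥ (20−18)/(20−8) = 1/6.
So p ≥ (1/6)/(3/4) = 2/9.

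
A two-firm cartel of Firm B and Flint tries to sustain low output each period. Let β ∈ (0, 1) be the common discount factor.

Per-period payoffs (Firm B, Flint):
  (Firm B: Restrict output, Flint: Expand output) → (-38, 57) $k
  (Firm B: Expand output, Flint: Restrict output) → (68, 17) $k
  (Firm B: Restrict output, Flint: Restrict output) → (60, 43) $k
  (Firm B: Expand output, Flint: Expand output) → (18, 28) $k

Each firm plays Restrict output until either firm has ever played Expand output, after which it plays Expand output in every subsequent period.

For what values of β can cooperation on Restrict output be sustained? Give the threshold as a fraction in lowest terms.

Firm B's threshold: (68−60)/(68−18) = 4/25.
Flint's threshold: (57−43)/(57−28) = 14/29.
4/25 < 14/29, so Flint binds and β* = 14/29.

14/29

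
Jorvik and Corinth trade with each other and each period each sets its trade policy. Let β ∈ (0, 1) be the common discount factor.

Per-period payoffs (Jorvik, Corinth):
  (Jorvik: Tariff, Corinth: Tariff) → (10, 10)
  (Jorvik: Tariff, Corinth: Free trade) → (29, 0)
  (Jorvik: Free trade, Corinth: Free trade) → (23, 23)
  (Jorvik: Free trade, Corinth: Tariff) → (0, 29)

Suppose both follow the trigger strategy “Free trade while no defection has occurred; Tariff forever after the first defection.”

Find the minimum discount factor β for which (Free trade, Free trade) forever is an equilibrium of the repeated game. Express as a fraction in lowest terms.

23/(1−β) ≥ 29 + 10β/(1−β)
23 ≥ 29 − 19β
β ≥ 6/19.

6/19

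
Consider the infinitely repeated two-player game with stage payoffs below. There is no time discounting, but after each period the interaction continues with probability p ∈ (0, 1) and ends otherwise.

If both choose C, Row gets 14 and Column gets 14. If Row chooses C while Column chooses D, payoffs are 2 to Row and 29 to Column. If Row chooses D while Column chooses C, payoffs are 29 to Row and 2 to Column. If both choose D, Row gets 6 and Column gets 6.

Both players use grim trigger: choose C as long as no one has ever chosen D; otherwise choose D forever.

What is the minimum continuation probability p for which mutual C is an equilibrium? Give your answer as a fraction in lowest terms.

15/23

With no time discounting, the continuation probability p plays the role of the discount factor.
Grim-trigger IC: 14/(1−p) ≥ 29 + 6p/(1−p) ⇒ p ≥ (29−14)/(29−6) = 15/23.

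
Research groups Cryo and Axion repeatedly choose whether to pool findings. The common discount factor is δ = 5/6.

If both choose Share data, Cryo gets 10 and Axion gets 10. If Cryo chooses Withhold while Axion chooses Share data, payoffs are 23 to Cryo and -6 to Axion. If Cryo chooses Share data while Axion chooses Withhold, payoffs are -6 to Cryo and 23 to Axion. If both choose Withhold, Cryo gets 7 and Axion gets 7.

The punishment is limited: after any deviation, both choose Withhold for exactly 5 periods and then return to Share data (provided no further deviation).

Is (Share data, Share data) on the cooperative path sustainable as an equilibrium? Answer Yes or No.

No

IC: δ+…+δ^5 ≥ (23−10)/(10−7) = 13/3.
At δ = 5/6: partial sum = 2.9906 < 4.3333. Cooperation not sustainable.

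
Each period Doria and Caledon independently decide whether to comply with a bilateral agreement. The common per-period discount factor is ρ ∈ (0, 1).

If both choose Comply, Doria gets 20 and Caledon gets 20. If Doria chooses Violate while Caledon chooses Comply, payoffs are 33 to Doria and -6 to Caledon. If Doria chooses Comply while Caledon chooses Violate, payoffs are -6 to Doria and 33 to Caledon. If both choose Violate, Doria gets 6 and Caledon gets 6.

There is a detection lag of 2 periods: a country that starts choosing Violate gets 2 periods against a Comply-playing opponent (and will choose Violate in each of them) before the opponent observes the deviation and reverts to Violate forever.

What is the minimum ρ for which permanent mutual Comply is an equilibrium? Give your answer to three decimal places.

0.694

Deviating for the 2 undetected periods gains 33−20 = 13 per period over cooperation, then loses 20−6 = 14 per period forever once punishment starts.
Gain: 13(1 + ρ + … + ρ^1); loss: 14·ρ^2/(1−ρ).
No profitable deviation ⇔ 13(1−ρ^2) ≤ 14·ρ^2, i.e. ρ^2 ≥ 13/(13+14) = 13/27.
Hence ρ ≥ (13/27)^(1/2) ≈ 0.694.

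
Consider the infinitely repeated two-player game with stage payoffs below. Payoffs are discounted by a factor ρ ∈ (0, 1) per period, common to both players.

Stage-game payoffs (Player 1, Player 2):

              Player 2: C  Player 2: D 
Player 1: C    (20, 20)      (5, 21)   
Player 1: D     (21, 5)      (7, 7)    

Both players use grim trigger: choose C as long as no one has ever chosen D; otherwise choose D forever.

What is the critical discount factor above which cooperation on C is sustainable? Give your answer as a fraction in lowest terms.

20/(1−ρ) ≥ 21 + 7ρ/(1−ρ)
20 ≥ 21 − 14ρ
ρ ≥ 1/14.

1/14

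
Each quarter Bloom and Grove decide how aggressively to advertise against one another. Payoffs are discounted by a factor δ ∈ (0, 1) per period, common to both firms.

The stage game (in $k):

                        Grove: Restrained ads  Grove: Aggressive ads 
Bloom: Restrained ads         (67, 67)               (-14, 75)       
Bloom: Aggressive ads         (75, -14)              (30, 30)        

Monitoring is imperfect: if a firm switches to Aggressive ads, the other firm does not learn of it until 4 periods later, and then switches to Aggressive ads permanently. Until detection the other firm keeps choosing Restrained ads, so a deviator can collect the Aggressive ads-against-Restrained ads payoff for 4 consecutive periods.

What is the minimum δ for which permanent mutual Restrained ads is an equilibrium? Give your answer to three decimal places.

A deviator earns 75 for 4 periods, then 30 forever; cooperating earns 67 forever. Multiplying the IC by (1−δ):
67 ≥ 75(1−δ^4) + 30δ^4, so 45·δ^4 ≥ 8 and δ^4 ≥ 8/45.
δ ≥ (8/45)^(1/4) ≈ 0.649.

0.649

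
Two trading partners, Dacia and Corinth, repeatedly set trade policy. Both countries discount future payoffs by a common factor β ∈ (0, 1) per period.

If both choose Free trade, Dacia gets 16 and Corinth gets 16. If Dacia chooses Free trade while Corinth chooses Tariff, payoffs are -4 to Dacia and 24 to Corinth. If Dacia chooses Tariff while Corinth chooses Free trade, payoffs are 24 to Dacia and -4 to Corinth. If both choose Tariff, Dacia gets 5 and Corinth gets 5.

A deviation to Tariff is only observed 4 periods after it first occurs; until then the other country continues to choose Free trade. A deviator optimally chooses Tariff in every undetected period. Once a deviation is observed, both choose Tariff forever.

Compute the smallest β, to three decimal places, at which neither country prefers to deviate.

A deviator earns 24 for 4 periods, then 5 forever; cooperating earns 16 forever. Multiplying the IC by (1−β):
16 ≥ 24(1−β^4) + 5β^4, so 19·β^4 ≥ 8 and β^4 ≥ 8/19.
β ≥ (8/19)^(1/4) ≈ 0.806.

0.806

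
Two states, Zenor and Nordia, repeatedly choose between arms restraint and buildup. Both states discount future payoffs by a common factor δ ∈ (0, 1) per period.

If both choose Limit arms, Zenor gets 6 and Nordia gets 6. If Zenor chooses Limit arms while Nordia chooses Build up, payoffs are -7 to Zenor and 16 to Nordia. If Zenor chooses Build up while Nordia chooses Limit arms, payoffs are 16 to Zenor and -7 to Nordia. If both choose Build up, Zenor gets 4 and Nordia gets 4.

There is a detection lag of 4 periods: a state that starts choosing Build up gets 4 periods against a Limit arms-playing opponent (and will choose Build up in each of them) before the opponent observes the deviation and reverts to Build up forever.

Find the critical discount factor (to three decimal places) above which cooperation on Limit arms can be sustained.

0.955

Deviating for the 4 undetected periods gains 16−6 = 10 per period over cooperation, then loses 6−4 = 2 per period forever once punishment starts.
Gain: 10(1 + δ + … + δ^3); loss: 2·δ^4/(1−δ).
No profitable deviation ⇔ 10(1−δ^4) ≤ 2·δ^4, i.e. δ^4 ≥ 10/(10+2) = 5/6.
Hence δ ≥ (5/6)^(1/4) ≈ 0.955.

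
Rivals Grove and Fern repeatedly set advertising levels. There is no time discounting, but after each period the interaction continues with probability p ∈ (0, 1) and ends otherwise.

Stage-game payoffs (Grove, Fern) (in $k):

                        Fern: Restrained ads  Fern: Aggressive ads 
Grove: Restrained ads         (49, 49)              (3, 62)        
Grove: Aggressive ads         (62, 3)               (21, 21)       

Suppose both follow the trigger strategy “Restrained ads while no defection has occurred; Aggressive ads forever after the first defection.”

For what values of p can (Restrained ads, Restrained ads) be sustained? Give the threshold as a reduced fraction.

With no time discounting, the continuation probability p plays the role of the discount factor.
Grim-trigger IC: 49/(1−p) ≥ 62 + 21p/(1−p) ⇒ p ≥ (62−49)/(62−21) = 13/41.

13/41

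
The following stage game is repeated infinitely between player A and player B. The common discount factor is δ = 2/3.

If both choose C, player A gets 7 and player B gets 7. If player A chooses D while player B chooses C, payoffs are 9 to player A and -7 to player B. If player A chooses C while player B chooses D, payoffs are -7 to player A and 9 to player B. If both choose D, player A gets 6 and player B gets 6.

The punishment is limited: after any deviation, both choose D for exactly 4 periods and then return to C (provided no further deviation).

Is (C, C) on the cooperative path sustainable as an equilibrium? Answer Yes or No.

No

IC: δ+…+δ^4 ≥ (9−7)/(7−6) = 2.
At δ = 2/3: partial sum = 1.6049 < 2.0000. Cooperation not sustainable.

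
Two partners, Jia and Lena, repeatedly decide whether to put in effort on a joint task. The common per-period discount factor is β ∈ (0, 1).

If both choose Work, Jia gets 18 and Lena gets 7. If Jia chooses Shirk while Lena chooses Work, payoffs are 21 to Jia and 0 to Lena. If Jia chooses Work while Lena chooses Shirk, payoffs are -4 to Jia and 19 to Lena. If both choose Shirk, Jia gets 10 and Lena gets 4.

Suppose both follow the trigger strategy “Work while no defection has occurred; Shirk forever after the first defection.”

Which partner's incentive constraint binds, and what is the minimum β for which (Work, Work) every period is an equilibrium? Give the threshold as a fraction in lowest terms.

For Jia: deviation gain 21−18 = 3, per-period punishment loss 18−10 = 8. IC gives β ≥ 3/11.
For Lena: gain 12, loss 3 per period, so β ≥ 12/15 = 4/5.
The tighter constraint is Lena's, so cooperation needs β ≥ 4/5.

Lena; β ≥ 4/5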